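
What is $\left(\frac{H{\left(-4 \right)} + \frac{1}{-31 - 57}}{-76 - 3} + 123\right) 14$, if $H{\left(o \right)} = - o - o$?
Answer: $\frac{5980751}{3476} \approx 1720.6$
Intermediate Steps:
$H{\left(o \right)} = - 2 o$
$\left(\frac{H{\left(-4 \right)} + \frac{1}{-31 - 57}}{-76 - 3} + 123\right) 14 = \left(\frac{\left(-2\right) \left(-4\right) + \frac{1}{-31 - 57}}{-76 - 3} + 123\right) 14 = \left(\frac{8 + \frac{1}{-88}}{-79} + 123\right) 14 = \left(\left(8 - \frac{1}{88}\right) \left(- \frac{1}{79}\right) + 123\right) 14 = \left(\frac{703}{88} \left(- \frac{1}{79}\right) + 123\right) 14 = \left(- \frac{703}{6952} + 123\right) 14 = \frac{854393}{6952} \cdot 14 = \frac{5980751}{3476}$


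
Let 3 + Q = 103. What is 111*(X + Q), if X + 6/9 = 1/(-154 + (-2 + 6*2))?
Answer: 529211/48 ≈ 11025.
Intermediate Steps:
Q = 100 (Q = -3 + 103 = 100)
X = -97/144 (X = -2/3 + 1/(-154 + (-2 + 6*2)) = -2/3 + 1/(-154 + (-2 + 12)) = -2/3 + 1/(-154 + 10) = -2/3 + 1/(-144) = -2/3 - 1/144 = -97/144 ≈ -0.67361)
111*(X + Q) = 111*(-97/144 + 100) = 111*(14303/144) = 529211/48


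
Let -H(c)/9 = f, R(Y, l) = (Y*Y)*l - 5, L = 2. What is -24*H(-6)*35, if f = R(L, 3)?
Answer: 52920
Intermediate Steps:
R(Y, l) = -5 + l*Y² (R(Y, l) = Y²*l - 5 = l*Y² - 5 = -5 + l*Y²)
f = 7 (f = -5 + 3*2² = -5 + 3*4 = -5 + 12 = 7)
H(c) = -63 (H(c) = -9*7 = -63)
-24*H(-6)*35 = -24*(-63)*35 = 1512*35 = 52920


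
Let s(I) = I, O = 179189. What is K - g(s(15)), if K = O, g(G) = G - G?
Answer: 179189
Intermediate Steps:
g(G) = 0
K = 179189
K - g(s(15)) = 179189 - 1*0 = 179189 + 0 = 179189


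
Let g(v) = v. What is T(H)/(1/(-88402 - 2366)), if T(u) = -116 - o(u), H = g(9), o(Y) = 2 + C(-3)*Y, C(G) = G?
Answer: 8259888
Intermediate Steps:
o(Y) = 2 - 3*Y
H = 9
T(u) = -118 + 3*u (T(u) = -116 - (2 - 3*u) = -116 + (-2 + 3*u) = -118 + 3*u)
T(H)/(1/(-88402 - 2366)) = (-118 + 3*9)/(1/(-88402 - 2366)) = (-118 + 27)/(1/(-90768)) = -91/(-1/90768) = -91*(-90768) = 8259888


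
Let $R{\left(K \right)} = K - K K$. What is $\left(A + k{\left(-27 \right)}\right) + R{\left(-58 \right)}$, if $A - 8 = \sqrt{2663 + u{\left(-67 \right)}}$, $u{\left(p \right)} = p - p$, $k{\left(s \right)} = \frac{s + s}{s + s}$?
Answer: $-3413 + \sqrt{2663} \approx -3361.4$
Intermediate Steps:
$k{\left(s \right)} = 1$ ($k{\left(s \right)} = \frac{2 s}{2 s} = 2 s \frac{1}{2 s} = 1$)
$u{\left(p \right)} = 0$
$A = 8 + \sqrt{2663}$ ($A = 8 + \sqrt{2663 + 0} = 8 + \sqrt{2663} \approx 59.604$)
$R{\left(K \right)} = K - K^{2}$
$\left(A + k{\left(-27 \right)}\right) + R{\left(-58 \right)} = \left(\left(8 + \sqrt{2663}\right) + 1\right) - 58 \left(1 - -58\right) = \left(9 + \sqrt{2663}\right) - 58 \left(1 + 58\right) = \left(9 + \sqrt{2663}\right) - 3422 = -3413 + \sqrt{2663}$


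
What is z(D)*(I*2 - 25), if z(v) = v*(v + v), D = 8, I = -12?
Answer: -6272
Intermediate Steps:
z(v) = 2*v**2 (z(v) = v*(2*v) = 2*v**2)
z(D)*(I*2 - 25) = (2*8**2)*(-12*2 - 25) = (2*64)*(-24 - 25) = 128*(-49) = -6272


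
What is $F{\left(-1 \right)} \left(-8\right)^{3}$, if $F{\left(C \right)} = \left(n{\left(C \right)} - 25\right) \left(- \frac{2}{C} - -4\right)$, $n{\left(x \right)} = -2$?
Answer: $82944$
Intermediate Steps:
$F{\left(C \right)} = -108 + \frac{54}{C}$ ($F{\left(C \right)} = \left(-2 - 25\right) \left(- \frac{2}{C} - -4\right) = \left(-2 - 25\right) \left(- \frac{2}{C} + 4\right) = - 27 \left(4 - \frac{2}{C}\right) = -108 + \frac{54}{C}$)
$F{\left(-1 \right)} \left(-8\right)^{3} = \left(-108 + \frac{54}{-1}\right) \left(-8\right)^{3} = \left(-108 + 54 \left(-1\right)\right) \left(-512\right) = \left(-108 - 54\right) \left(-512\right) = \left(-162\right) \left(-512\right) = 82944$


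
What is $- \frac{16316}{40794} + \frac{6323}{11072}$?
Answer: $\frac{38644855}{225835584} \approx 0.17112$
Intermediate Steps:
$- \frac{16316}{40794} + \frac{6323}{11072} = \left(-16316\right) \frac{1}{40794} + 6323 \cdot \frac{1}{11072} = - \frac{8158}{20397} + \frac{6323}{11072} = \frac{38644855}{225835584}$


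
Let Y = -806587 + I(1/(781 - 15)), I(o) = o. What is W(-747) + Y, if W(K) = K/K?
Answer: -617844875/766 ≈ -8.0659e+5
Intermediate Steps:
W(K) = 1
Y = -617845641/766 (Y = -806587 + 1/(781 - 15) = -806587 + 1/766 = -617845641/766 ≈ -8.0659e+5)
W(-747) + Y = 1 - 617845641/766 = -617844875/766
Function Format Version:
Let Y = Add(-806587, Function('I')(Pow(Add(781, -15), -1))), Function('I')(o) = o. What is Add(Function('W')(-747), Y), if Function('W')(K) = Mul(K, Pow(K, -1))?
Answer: Rational(-617844875, 766) ≈ -8.0659e+5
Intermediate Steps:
Function('W')(K) = 1
Y = Rational(-617845641, 766) (Y = Add(-806587, Pow(Add(781, -15), -1)) = Add(-806587, Pow(766, -1)) = Add(-806587, Rational(1, 766)) = Rational(-617845641, 766) ≈ -8.0659e+5)
Add(Function('W')(-747), Y) = Add(1, Rational(-617845641, 766)) = Rational(-617844875, 766)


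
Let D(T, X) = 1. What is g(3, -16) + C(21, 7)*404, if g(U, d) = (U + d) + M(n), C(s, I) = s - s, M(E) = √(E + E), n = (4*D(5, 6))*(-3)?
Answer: -13 + 2*I*√6 ≈ -13.0 + 4.899*I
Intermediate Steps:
n = -12 (n = (4*1)*(-3) = 4*(-3) = -12)
M(E) = √2*√E (M(E) = √(2*E) = √2*√E)
C(s, I) = 0
g(U, d) = U + d + 2*I*√6 (g(U, d) = (U + d) + √2*√(-12) = (U + d) + √2*(2*I*√3) = (U + d) + 2*I*√6 = U + d + 2*I*√6)
g(3, -16) + C(21, 7)*404 = (3 - 16 + 2*I*√6) + 0*404 = (-13 + 2*I*√6) + 0 = -13 + 2*I*√6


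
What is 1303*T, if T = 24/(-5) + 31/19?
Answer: -392203/95 ≈ -4128.5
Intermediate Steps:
T = -301/95 (T = 24*(-⅕) + 31*(1/19) = -24/5 + 31/19 = -301/95 ≈ -3.1684)
1303*T = 1303*(-301/95) = -392203/95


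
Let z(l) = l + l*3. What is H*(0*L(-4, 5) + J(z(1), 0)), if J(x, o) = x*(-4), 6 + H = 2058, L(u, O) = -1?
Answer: -32832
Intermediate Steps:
H = 2052 (H = -6 + 2058 = 2052)
z(l) = 4*l (z(l) = l + 3*l = 4*l)
J(x, o) = -4*x
H*(0*L(-4, 5) + J(z(1), 0)) = 2052*(0*(-1) - 16) = 2052*(0 - 4*4) = 2052*(0 - 16) = 2052*(-16) = -32832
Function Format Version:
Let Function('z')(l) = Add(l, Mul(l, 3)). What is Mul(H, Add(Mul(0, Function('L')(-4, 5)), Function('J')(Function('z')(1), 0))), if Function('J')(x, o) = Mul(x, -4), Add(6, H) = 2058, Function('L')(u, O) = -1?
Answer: -32832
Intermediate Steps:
H = 2052 (H = Add(-6, 2058) = 2052)
Function('z')(l) = Mul(4, l) (Function('z')(l) = Add(l, Mul(3, l)) = Mul(4, l))
Function('J')(x, o) = Mul(-4, x)
Mul(H, Add(Mul(0, Function('L')(-4, 5)), Function('J')(Function('z')(1), 0))) = Mul(2052, Add(Mul(0, -1), Mul(-4, Mul(4, 1)))) = Mul(2052, Add(0, Mul(-4, 4))) = Mul(2052, Add(0, -16)) = Mul(2052, -16) = -32832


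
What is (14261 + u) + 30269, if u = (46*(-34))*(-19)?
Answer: 74246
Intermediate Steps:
u = 29716 (u = -1564*(-19) = 29716)
(14261 + u) + 30269 = (14261 + 29716) + 30269 = 43977 + 30269 = 74246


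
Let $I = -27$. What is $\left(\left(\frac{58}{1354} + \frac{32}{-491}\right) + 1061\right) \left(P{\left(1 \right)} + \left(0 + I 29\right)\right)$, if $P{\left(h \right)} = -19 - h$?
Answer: $- \frac{283199150806}{332407} \approx -8.5197 \cdot 10^{5}$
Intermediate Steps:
$\left(\left(\frac{58}{1354} + \frac{32}{-491}\right) + 1061\right) \left(P{\left(1 \right)} + \left(0 + I 29\right)\right) = \left(\left(\frac{58}{1354} + \frac{32}{-491}\right) + 1061\right) \left(\left(-19 - 1\right) + \left(0 - 783\right)\right) = \left(\left(58 \cdot \frac{1}{1354} + 32 \left(- \frac{1}{491}\right)\right) + 1061\right) \left(\left(-19 - 1\right) + \left(0 - 783\right)\right) = \left(\left(\frac{29}{677} - \frac{32}{491}\right) + 1061\right) \left(-20 - 783\right) = \left(- \frac{7425}{332407} + 1061\right) \left(-803\right) = \frac{352676402}{332407} \left(-803\right) = - \frac{283199150806}{332407}$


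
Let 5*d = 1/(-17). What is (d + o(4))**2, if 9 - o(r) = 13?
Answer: 116281/7225 ≈ 16.094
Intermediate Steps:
d = -1/85 (d = (1/5)/(-17) = (1/5)*(-1/17) = -1/85 ≈ -0.011765)
o(r) = -4 (o(r) = 9 - 1*13 = 9 - 13 = -4)
(d + o(4))**2 = (-1/85 - 4)**2 = (-341/85)**2 = 116281/7225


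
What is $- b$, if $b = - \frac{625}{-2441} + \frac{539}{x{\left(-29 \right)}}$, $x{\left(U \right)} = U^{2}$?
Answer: $- \frac{1841324}{2052881} \approx -0.89695$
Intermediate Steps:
$b = \frac{1841324}{2052881}$ ($b = - \frac{625}{-2441} + \frac{539}{\left(-29\right)^{2}} = \left(-625\right) \left(- \frac{1}{2441}\right) + \frac{539}{841} = \frac{625}{2441} + 539 \cdot \frac{1}{841} = \frac{625}{2441} + \frac{539}{841} = \frac{1841324}{2052881} \approx 0.89695$)
$- b = \left(-1\right) \frac{1841324}{2052881} = - \frac{1841324}{2052881}$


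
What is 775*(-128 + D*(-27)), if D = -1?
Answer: -78275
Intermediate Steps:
775*(-128 + D*(-27)) = 775*(-128 - 1*(-27)) = 775*(-128 + 27) = 775*(-101) = -78275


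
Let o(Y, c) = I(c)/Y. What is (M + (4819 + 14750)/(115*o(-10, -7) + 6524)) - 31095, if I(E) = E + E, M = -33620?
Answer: -432600206/6685 ≈ -64712.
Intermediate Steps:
I(E) = 2*E
o(Y, c) = 2*c/Y (o(Y, c) = (2*c)/Y = 2*c/Y)
(M + (4819 + 14750)/(115*o(-10, -7) + 6524)) - 31095 = (-33620 + (4819 + 14750)/(115*(2*(-7)/(-10)) + 6524)) - 31095 = (-33620 + 19569/(115*(2*(-7)*(-⅒)) + 6524)) - 31095 = (-33620 + 19569/(115*(7/5) + 6524)) - 31095 = (-33620 + 19569/(161 + 6524)) - 31095 = (-33620 + 19569/6685) - 31095 = -224730131/6685 - 31095 = -432600206/6685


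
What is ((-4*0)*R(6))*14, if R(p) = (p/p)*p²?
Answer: 0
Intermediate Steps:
R(p) = p² (R(p) = 1*p² = p²)
((-4*0)*R(6))*14 = (-4*0*6²)*14 = (0*36)*14 = 0*14 = 0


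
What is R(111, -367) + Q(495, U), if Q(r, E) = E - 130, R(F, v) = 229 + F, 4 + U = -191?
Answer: 15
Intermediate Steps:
U = -195 (U = -4 - 191 = -195)
Q(r, E) = -130 + E
R(111, -367) + Q(495, U) = (229 + 111) + (-130 - 195) = 340 - 325 = 15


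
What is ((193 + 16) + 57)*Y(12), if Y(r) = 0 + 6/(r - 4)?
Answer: 399/2 ≈ 199.50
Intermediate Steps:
Y(r) = 6/(-4 + r) (Y(r) = 0 + 6/(-4 + r) = 6/(-4 + r))
((193 + 16) + 57)*Y(12) = ((193 + 16) + 57)*(6/(-4 + 12)) = (209 + 57)*(6/8) = 266*(6*(⅛)) = 266*(¾) = 399/2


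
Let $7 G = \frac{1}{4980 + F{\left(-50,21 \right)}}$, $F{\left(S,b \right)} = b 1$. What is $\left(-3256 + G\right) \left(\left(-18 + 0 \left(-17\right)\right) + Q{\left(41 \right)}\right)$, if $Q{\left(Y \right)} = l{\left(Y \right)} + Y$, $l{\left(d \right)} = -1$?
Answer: $- \frac{2507621402}{35007} \approx -71632.0$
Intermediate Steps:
$F{\left(S,b \right)} = b$
$Q{\left(Y \right)} = -1 + Y$
$G = \frac{1}{35007}$ ($G = \frac{1}{7 \left(4980 + 21\right)} = \frac{1}{7 \cdot 5001} = \frac{1}{7} \cdot \frac{1}{5001} = \frac{1}{35007} \approx 2.8566 \cdot 10^{-5}$)
$\left(-3256 + G\right) \left(\left(-18 + 0 \left(-17\right)\right) + Q{\left(41 \right)}\right) = \left(-3256 + \frac{1}{35007}\right) \left(\left(-18 + 0 \left(-17\right)\right) + \left(-1 + 41\right)\right) = - \frac{113982791 \left(\left(-18 + 0\right) + 40\right)}{35007} = - \frac{113982791 \left(-18 + 40\right)}{35007} = \left(- \frac{113982791}{35007}\right) 22 = - \frac{2507621402}{35007}$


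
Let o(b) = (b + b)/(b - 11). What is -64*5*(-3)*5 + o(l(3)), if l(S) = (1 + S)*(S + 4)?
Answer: 81656/17 ≈ 4803.3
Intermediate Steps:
l(S) = (1 + S)*(4 + S)
o(b) = 2*b/(-11 + b) (o(b) = (2*b)/(-11 + b) = 2*b/(-11 + b))
-64*5*(-3)*5 + o(l(3)) = -64*5*(-3)*5 + 2*(4 + 3**2 + 5*3)/(-11 + (4 + 3**2 + 5*3)) = -(-960)*5 + 2*(4 + 9 + 15)/(-11 + (4 + 9 + 15)) = -64*(-75) + 2*28/(-11 + 28) = 4800 + 2*28/17 = 4800 + 2*28*(1/17) = 4800 + 56/17 = 81656/17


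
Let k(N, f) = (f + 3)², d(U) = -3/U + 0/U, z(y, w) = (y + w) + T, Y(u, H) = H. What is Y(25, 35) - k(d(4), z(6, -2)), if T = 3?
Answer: -65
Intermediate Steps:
z(y, w) = 3 + w + y (z(y, w) = (y + w) + 3 = (w + y) + 3 = 3 + w + y)
d(U) = -3/U (d(U) = -3/U + 0 = -3/U)
k(N, f) = (3 + f)²
Y(25, 35) - k(d(4), z(6, -2)) = 35 - (3 + (3 - 2 + 6))² = 35 - (3 + 7)² = 35 - 1*10² = 35 - 1*100 = 35 - 100 = -65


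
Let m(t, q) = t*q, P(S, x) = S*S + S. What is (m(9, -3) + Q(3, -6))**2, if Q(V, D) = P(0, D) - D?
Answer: 441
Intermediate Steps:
P(S, x) = S + S**2 (P(S, x) = S**2 + S = S + S**2)
Q(V, D) = -D (Q(V, D) = 0*(1 + 0) - D = 0*1 - D = 0 - D = -D)
m(t, q) = q*t
(m(9, -3) + Q(3, -6))**2 = (-3*9 - 1*(-6))**2 = (-27 + 6)**2 = (-21)**2 = 441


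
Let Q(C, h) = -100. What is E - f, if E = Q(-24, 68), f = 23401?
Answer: -23501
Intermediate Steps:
E = -100
E - f = -100 - 1*23401 = -100 - 23401 = -23501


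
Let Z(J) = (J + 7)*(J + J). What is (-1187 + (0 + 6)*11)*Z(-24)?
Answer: -914736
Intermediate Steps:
Z(J) = 2*J*(7 + J) (Z(J) = (7 + J)*(2*J) = 2*J*(7 + J))
(-1187 + (0 + 6)*11)*Z(-24) = (-1187 + (0 + 6)*11)*(2*(-24)*(7 - 24)) = (-1187 + 6*11)*(2*(-24)*(-17)) = (-1187 + 66)*816 = -1121*816 = -914736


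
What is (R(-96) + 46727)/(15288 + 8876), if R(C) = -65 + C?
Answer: 23283/12082 ≈ 1.9271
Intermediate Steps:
(R(-96) + 46727)/(15288 + 8876) = ((-65 - 96) + 46727)/(15288 + 8876) = (-161 + 46727)/24164 = 46566*(1/24164) = 23283/12082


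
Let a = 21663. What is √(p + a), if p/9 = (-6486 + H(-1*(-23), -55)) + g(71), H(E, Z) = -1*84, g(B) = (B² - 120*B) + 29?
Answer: 3*I*√7613 ≈ 261.76*I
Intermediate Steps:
g(B) = 29 + B² - 120*B
H(E, Z) = -84
p = -90180 (p = 9*((-6486 - 84) + (29 + 71² - 120*71)) = 9*(-6570 + (29 + 5041 - 8520)) = 9*(-6570 - 3450) = 9*(-10020) = -90180)
√(p + a) = √(-90180 + 21663) = √(-68517) = 3*I*√7613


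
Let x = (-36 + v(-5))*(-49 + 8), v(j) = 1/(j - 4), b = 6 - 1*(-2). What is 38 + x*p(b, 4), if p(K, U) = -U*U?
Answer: -212858/9 ≈ -23651.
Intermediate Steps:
b = 8 (b = 6 + 2 = 8)
v(j) = 1/(-4 + j)
p(K, U) = -U²
x = 13325/9 (x = (-36 + 1/(-4 - 5))*(-49 + 8) = (-36 + 1/(-9))*(-41) = (-36 - ⅑)*(-41) = -325/9*(-41) = 13325/9 ≈ 1480.6)
38 + x*p(b, 4) = 38 + 13325*(-1*4²)/9 = 38 + 13325*(-1*16)/9 = 38 + (13325/9)*(-16) = 38 - 213200/9 = -212858/9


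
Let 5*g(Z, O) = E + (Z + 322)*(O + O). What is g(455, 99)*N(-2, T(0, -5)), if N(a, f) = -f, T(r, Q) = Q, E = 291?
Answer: 154137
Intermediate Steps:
g(Z, O) = 291/5 + 2*O*(322 + Z)/5 (g(Z, O) = (291 + (Z + 322)*(O + O))/5 = (291 + (322 + Z)*(2*O))/5 = (291 + 2*O*(322 + Z))/5 = 291/5 + 2*O*(322 + Z)/5)
g(455, 99)*N(-2, T(0, -5)) = (291/5 + (644/5)*99 + (⅖)*99*455)*(-1*(-5)) = (291/5 + 63756/5 + 18018)*5 = (154137/5)*5 = 154137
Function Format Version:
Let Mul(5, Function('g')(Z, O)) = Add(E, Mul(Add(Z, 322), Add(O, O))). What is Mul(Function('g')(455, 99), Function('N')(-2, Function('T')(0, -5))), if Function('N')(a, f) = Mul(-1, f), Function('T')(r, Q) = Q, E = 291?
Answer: 154137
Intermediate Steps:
Function('g')(Z, O) = Add(Rational(291, 5), Mul(Rational(2, 5), O, Add(322, Z))) (Function('g')(Z, O) = Mul(Rational(1, 5), Add(291, Mul(Add(Z, 322), Add(O, O)))) = Mul(Rational(1, 5), Add(291, Mul(Add(322, Z), Mul(2, O)))) = Mul(Rational(1, 5), Add(291, Mul(2, O, Add(322, Z)))) = Add(Rational(291, 5), Mul(Rational(2, 5), O, Add(322, Z))))
Mul(Function('g')(455, 99), Function('N')(-2, Function('T')(0, -5))) = Mul(Add(Rational(291, 5), Mul(Rational(644, 5), 99), Mul(Rational(2, 5), 99, 455)), Mul(-1, -5)) = Mul(Add(Rational(291, 5), Rational(63756, 5), 18018), 5) = Mul(Rational(154137, 5), 5) = 154137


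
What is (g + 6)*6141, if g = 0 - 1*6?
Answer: 0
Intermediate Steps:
g = -6 (g = 0 - 6 = -6)
(g + 6)*6141 = (-6 + 6)*6141 = 0*6141 = 0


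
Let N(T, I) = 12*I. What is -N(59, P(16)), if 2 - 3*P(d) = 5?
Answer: 12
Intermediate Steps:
P(d) = -1 (P(d) = 2/3 - 1/3*5 = 2/3 - 5/3 = -1)
-N(59, P(16)) = -12*(-1) = -1*(-12) = 12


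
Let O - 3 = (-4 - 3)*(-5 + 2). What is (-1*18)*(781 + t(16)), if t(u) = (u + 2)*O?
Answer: -21834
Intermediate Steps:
O = 24 (O = 3 + (-4 - 3)*(-5 + 2) = 3 - 7*(-3) = 3 + 21 = 24)
t(u) = 48 + 24*u (t(u) = (u + 2)*24 = (2 + u)*24 = 48 + 24*u)
(-1*18)*(781 + t(16)) = (-1*18)*(781 + (48 + 24*16)) = -18*(781 + (48 + 384)) = -18*(781 + 432) = -18*1213 = -21834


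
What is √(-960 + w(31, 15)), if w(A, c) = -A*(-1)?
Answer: I*√929 ≈ 30.479*I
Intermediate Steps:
w(A, c) = A
√(-960 + w(31, 15)) = √(-960 + 31) = √(-929) = I*√929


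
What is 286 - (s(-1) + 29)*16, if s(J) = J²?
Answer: -194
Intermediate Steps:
286 - (s(-1) + 29)*16 = 286 - ((-1)² + 29)*16 = 286 - (1 + 29)*16 = 286 - 30*16 = 286 - 1*480 = 286 - 480 = -194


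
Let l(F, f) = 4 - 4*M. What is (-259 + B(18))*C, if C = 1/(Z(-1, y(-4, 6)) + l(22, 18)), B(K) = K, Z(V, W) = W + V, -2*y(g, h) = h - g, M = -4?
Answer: -241/14 ≈ -17.214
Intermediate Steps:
y(g, h) = g/2 - h/2 (y(g, h) = -(h - g)/2 = g/2 - h/2)
l(F, f) = 20 (l(F, f) = 4 - 4*(-4) = 4 + 16 = 20)
Z(V, W) = V + W
C = 1/14 (C = 1/((-1 + ((1/2)*(-4) - 1/2*6)) + 20) = 1/((-1 + (-2 - 3)) + 20) = 1/((-1 - 5) + 20) = 1/(-6 + 20) = 1/14 ≈ 0.071429)
(-259 + B(18))*C = (-259 + 18)*(1/14) = -241*1/14 = -241/14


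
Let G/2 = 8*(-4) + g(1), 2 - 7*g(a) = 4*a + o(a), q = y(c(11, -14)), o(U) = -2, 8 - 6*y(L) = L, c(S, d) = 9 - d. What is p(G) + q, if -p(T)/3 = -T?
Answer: -389/2 ≈ -194.50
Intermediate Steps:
y(L) = 4/3 - L/6
q = -5/2 (q = 4/3 - (9 - 1*(-14))/6 = 4/3 - (9 + 14)/6 = 4/3 - ⅙*23 = 4/3 - 23/6 = -5/2 ≈ -2.5000)
g(a) = 4/7 - 4*a/7 (g(a) = 2/7 - (4*a - 2)/7 = 2/7 - (-2 + 4*a)/7 = 2/7 + (2/7 - 4*a/7) = 4/7 - 4*a/7)
G = -64 (G = 2*(8*(-4) + (4/7 - 4/7*1)) = 2*(-32 + (4/7 - 4/7)) = 2*(-32 + 0) = 2*(-32) = -64)
p(T) = 3*T (p(T) = -(-3)*T = 3*T)
p(G) + q = 3*(-64) - 5/2 = -192 - 5/2 = -389/2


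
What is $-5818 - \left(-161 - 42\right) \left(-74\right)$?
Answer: $-20840$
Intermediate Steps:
$-5818 - \left(-161 - 42\right) \left(-74\right) = -5818 - \left(-203\right) \left(-74\right) = -5818 - 15022 = -20840$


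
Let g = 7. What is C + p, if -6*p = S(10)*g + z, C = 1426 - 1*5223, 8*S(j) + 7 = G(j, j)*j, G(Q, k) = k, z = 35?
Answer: -183187/48 ≈ -3816.4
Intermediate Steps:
S(j) = -7/8 + j**2/8 (S(j) = -7/8 + (j*j)/8 = -7/8 + j**2/8)
C = -3797 (C = 1426 - 5223 = -3797)
p = -931/48 (p = -((-7/8 + (1/8)*10**2)*7 + 35)/6 = -((-7/8 + (1/8)*100)*7 + 35)/6 = -((-7/8 + 25/2)*7 + 35)/6 = -((93/8)*7 + 35)/6 = -(651/8 + 35)/6 = -1/6*931/8 = -931/48 ≈ -19.396)
C + p = -3797 - 931/48 = -183187/48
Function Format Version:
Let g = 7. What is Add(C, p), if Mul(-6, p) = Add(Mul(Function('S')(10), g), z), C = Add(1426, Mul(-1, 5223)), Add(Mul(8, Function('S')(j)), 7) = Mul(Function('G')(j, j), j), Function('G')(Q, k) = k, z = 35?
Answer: Rational(-183187, 48) ≈ -3816.4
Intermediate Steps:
Function('S')(j) = Add(Rational(-7, 8), Mul(Rational(1, 8), Pow(j, 2))) (Function('S')(j) = Add(Rational(-7, 8), Mul(Rational(1, 8), Mul(j, j))) = Add(Rational(-7, 8), Mul(Rational(1, 8), Pow(j, 2))))
C = -3797 (C = Add(1426, -5223) = -3797)
p = Rational(-931, 48) (p = Mul(Rational(-1, 6), Add(Mul(Add(Rational(-7, 8), Mul(Rational(1, 8), Pow(10, 2))), 7), 35)) = Mul(Rational(-1, 6), Add(Mul(Add(Rational(-7, 8), Mul(Rational(1, 8), 100)), 7), 35)) = Mul(Rational(-1, 6), Add(Mul(Add(Rational(-7, 8), Rational(25, 2)), 7), 35)) = Mul(Rational(-1, 6), Add(Mul(Rational(93, 8), 7), 35)) = Mul(Rational(-1, 6), Add(Rational(651, 8), 35)) = Mul(Rational(-1, 6), Rational(931, 8)) = Rational(-931, 48) ≈ -19.396)
Add(C, p) = Add(-3797, Rational(-931, 48)) = Rational(-183187, 48)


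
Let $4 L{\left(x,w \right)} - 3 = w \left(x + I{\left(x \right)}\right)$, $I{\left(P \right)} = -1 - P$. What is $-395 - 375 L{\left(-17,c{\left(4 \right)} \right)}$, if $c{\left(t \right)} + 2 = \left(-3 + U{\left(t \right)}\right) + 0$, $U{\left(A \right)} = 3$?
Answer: $- \frac{3455}{4} \approx -863.75$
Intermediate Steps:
$c{\left(t \right)} = -2$ ($c{\left(t \right)} = -2 + \left(\left(-3 + 3\right) + 0\right) = -2 + \left(0 + 0\right) = -2 + 0 = -2$)
$L{\left(x,w \right)} = \frac{3}{4} - \frac{w}{4}$ ($L{\left(x,w \right)} = \frac{3}{4} + \frac{w \left(x - \left(1 + x\right)\right)}{4} = \frac{3}{4} + \frac{w \left(-1\right)}{4} = \frac{3}{4} + \frac{\left(-1\right) w}{4} = \frac{3}{4} - \frac{w}{4}$)
$-395 - 375 L{\left(-17,c{\left(4 \right)} \right)} = -395 - 375 \left(\frac{3}{4} - - \frac{1}{2}\right) = -395 - 375 \left(\frac{3}{4} + \frac{1}{2}\right) = -395 - \frac{1875}{4} = - \frac{3455}{4}$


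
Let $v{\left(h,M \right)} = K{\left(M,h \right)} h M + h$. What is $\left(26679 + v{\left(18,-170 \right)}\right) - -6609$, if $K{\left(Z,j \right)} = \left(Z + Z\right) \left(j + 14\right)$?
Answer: $33326106$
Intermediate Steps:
$K{\left(Z,j \right)} = 2 Z \left(14 + j\right)$
$v{\left(h,M \right)} = h + 2 h M^{2} \left(14 + h\right)$ ($v{\left(h,M \right)} = 2 M \left(14 + h\right) h M + h = 2 M h \left(14 + h\right) M + h = 2 h M^{2} \left(14 + h\right) + h = h + 2 h M^{2} \left(14 + h\right)$)
$\left(26679 + v{\left(18,-170 \right)}\right) - -6609 = \left(26679 + 18 \left(1 + 2 \left(-170\right)^{2} \left(14 + 18\right)\right)\right) - -6609 = \left(26679 + 18 \left(1 + 2 \cdot 28900 \cdot 32\right)\right) + 6609 = \left(26679 + 18 \left(1 + 1849600\right)\right) + 6609 = \left(26679 + 18 \cdot 1849601\right) + 6609 = \left(26679 + 33292818\right) + 6609 = 33319497 + 6609 = 33326106$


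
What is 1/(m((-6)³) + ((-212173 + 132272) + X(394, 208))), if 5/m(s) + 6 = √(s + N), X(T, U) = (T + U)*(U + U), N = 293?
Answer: 6991801/1192323932236 - 5*√77/1192323932236 ≈ 5.8640e-6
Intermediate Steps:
X(T, U) = 2*U*(T + U) (X(T, U) = (T + U)*(2*U) = 2*U*(T + U))
m(s) = 5/(-6 + √(293 + s)) (m(s) = 5/(-6 + √(s + 293)) = 5/(-6 + √(293 + s)))
1/(m((-6)³) + ((-212173 + 132272) + X(394, 208))) = 1/(5/(-6 + √(293 + (-6)³)) + ((-212173 + 132272) + 2*208*(394 + 208))) = 1/(5/(-6 + √(293 - 216)) + (-79901 + 2*208*602)) = 1/(5/(-6 + √77) + (-79901 + 250432)) = 1/(5/(-6 + √77) + 170531) = 1/(170531 + 5/(-6 + √77))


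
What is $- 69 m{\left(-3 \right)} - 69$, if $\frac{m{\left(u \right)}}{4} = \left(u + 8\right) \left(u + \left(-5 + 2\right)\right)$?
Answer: $8211$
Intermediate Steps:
$m{\left(u \right)} = 4 \left(-3 + u\right) \left(8 + u\right)$ ($m{\left(u \right)} = 4 \left(u + 8\right) \left(u + \left(-5 + 2\right)\right) = 4 \left(8 + u\right) \left(u - 3\right) = 4 \left(8 + u\right) \left(-3 + u\right) = 4 \left(-3 + u\right) \left(8 + u\right)$)
$- 69 m{\left(-3 \right)} - 69 = - 69 \left(-96 + 4 \left(-3\right)^{2} + 20 \left(-3\right)\right) - 69 = - 69 \left(-96 + 4 \cdot 9 - 60\right) - 69 = - 69 \left(-96 + 36 - 60\right) - 69 = \left(-69\right) \left(-120\right) - 69 = 8280 - 69 = 8211$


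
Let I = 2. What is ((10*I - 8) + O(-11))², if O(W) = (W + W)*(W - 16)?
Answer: 367236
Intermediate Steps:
O(W) = 2*W*(-16 + W) (O(W) = (2*W)*(-16 + W) = 2*W*(-16 + W))
((10*I - 8) + O(-11))² = ((10*2 - 8) + 2*(-11)*(-16 - 11))² = ((20 - 8) + 2*(-11)*(-27))² = (12 + 594)² = 606² = 367236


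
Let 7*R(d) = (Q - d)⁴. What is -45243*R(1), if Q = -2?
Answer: -3664683/7 ≈ -5.2353e+5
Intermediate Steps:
R(d) = (-2 - d)⁴/7
-45243*R(1) = -45243*(2 + 1)⁴/7 = -45243*3⁴/7 = -45243*81/7 = -3664683/7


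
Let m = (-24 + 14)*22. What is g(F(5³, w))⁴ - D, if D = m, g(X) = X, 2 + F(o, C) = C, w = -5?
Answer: 2621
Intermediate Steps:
F(o, C) = -2 + C
m = -220 (m = -10*22 = -220)
D = -220
g(F(5³, w))⁴ - D = (-2 - 5)⁴ - 1*(-220) = (-7)⁴ + 220 = 2401 + 220 = 2621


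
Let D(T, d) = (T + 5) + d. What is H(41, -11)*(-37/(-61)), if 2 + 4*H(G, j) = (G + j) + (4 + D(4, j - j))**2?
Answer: 7289/244 ≈ 29.873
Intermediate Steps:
D(T, d) = 5 + T + d (D(T, d) = (5 + T) + d = 5 + T + d)
H(G, j) = 167/4 + G/4 + j/4 (H(G, j) = -1/2 + ((G + j) + (4 + (5 + 4 + (j - j)))**2)/4 = -1/2 + ((G + j) + (4 + (5 + 4 + 0))**2)/4 = -1/2 + ((G + j) + (4 + 9)**2)/4 = -1/2 + ((G + j) + 13**2)/4 = -1/2 + ((G + j) + 169)/4 = -1/2 + (169 + G + j)/4 = -1/2 + (169/4 + G/4 + j/4) = 167/4 + G/4 + j/4)
H(41, -11)*(-37/(-61)) = (167/4 + (1/4)*41 + (1/4)*(-11))*(-37/(-61)) = (167/4 + 41/4 - 11/4)*(-37*(-1/61)) = (197/4)*(37/61) = 7289/244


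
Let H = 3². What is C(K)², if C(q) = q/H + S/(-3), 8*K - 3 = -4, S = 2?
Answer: 2401/5184 ≈ 0.46316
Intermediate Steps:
H = 9
K = -⅛ (K = 3/8 + (⅛)*(-4) = 3/8 - ½ = -⅛ ≈ -0.12500)
C(q) = -⅔ + q/9 (C(q) = q/9 + 2/(-3) = q*(⅑) + 2*(-⅓) = q/9 - ⅔ = -⅔ + q/9)
C(K)² = (-⅔ + (⅑)*(-⅛))² = (-⅔ - 1/72)² = (-49/72)² = 2401/5184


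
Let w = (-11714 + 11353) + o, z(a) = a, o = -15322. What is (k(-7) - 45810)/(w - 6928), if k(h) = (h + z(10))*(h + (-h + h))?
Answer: 15277/7537 ≈ 2.0269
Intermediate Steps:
w = -15683 (w = (-11714 + 11353) - 15322 = -361 - 15322 = -15683)
k(h) = h*(10 + h) (k(h) = (h + 10)*(h + (-h + h)) = (10 + h)*(h + 0) = (10 + h)*h = h*(10 + h))
(k(-7) - 45810)/(w - 6928) = (-7*(10 - 7) - 45810)/(-15683 - 6928) = (-7*3 - 45810)/(-22611) = (-21 - 45810)*(-1/22611) = -45831*(-1/22611) = 15277/7537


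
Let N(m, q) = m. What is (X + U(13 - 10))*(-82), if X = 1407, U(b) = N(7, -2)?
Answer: -115948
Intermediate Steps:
U(b) = 7
(X + U(13 - 10))*(-82) = (1407 + 7)*(-82) = 1414*(-82) = -115948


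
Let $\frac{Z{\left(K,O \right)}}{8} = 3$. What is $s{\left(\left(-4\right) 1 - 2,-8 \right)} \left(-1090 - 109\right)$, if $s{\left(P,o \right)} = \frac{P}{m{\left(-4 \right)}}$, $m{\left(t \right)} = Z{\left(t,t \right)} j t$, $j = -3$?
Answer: $\frac{1199}{48} \approx 24.979$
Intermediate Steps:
$Z{\left(K,O \right)} = 24$ ($Z{\left(K,O \right)} = 8 \cdot 3 = 24$)
$m{\left(t \right)} = - 72 t$ ($m{\left(t \right)} = 24 \left(-3\right) t = - 72 t$)
$s{\left(P,o \right)} = \frac{P}{288}$ ($s{\left(P,o \right)} = \frac{P}{\left(-72\right) \left(-4\right)} = \frac{P}{288}$)
$s{\left(\left(-4\right) 1 - 2,-8 \right)} \left(-1090 - 109\right) = \frac{\left(-4\right) 1 - 2}{288} \left(-1090 - 109\right) = \frac{-4 - 2}{288} \left(-1199\right) = \frac{1}{288} \left(-6\right) \left(-1199\right) = \left(- \frac{1}{48}\right) \left(-1199\right) = \frac{1199}{48}$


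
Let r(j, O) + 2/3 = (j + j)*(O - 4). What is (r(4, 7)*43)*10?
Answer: 30100/3 ≈ 10033.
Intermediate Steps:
r(j, O) = -2/3 + 2*j*(-4 + O) (r(j, O) = -2/3 + (j + j)*(O - 4) = -2/3 + (2*j)*(-4 + O) = -2/3 + 2*j*(-4 + O))
(r(4, 7)*43)*10 = ((-2/3 - 8*4 + 2*7*4)*43)*10 = ((-2/3 - 32 + 56)*43)*10 = ((70/3)*43)*10 = (3010/3)*10 = 30100/3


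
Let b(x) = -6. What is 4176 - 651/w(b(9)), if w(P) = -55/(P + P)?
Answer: 221868/55 ≈ 4034.0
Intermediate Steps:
w(P) = -55/(2*P) (w(P) = -55*1/(2*P) = -55/(2*P))
4176 - 651/w(b(9)) = 4176 - 651/((-55/2/(-6))) = 4176 - 651/((-55/2*(-⅙))) = 4176 - 651/55/12 = 4176 - 651*12/55 = 4176 - 7812/55 = 221868/55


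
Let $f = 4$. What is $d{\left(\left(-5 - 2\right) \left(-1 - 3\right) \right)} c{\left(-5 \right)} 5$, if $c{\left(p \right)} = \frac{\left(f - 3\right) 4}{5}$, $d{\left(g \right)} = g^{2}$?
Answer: $3136$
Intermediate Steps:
$c{\left(p \right)} = \frac{4}{5}$ ($c{\left(p \right)} = \frac{\left(4 - 3\right) 4}{5} = 1 \cdot 4 \cdot \frac{1}{5} = 4 \cdot \frac{1}{5} = \frac{4}{5}$)
$d{\left(\left(-5 - 2\right) \left(-1 - 3\right) \right)} c{\left(-5 \right)} 5 = \left(\left(-5 - 2\right) \left(-1 - 3\right)\right)^{2} \cdot \frac{4}{5} \cdot 5 = \left(\left(-7\right) \left(-4\right)\right)^{2} \cdot \frac{4}{5} \cdot 5 = 28^{2} \cdot \frac{4}{5} \cdot 5 = 784 \cdot \frac{4}{5} \cdot 5 = \frac{3136}{5} \cdot 5 = 3136$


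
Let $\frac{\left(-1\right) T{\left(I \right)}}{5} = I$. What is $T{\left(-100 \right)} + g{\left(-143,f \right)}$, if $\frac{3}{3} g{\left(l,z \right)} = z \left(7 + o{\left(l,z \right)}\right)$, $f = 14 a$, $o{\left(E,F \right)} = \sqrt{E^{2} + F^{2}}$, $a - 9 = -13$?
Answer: $108 - 56 \sqrt{23585} \approx -8492.2$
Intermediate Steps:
$a = -4$ ($a = 9 - 13 = -4$)
$T{\left(I \right)} = - 5 I$
$f = -56$ ($f = 14 \left(-4\right) = -56$)
$g{\left(l,z \right)} = z \left(7 + \sqrt{l^{2} + z^{2}}\right)$
$T{\left(-100 \right)} + g{\left(-143,f \right)} = \left(-5\right) \left(-100\right) - 56 \left(7 + \sqrt{\left(-143\right)^{2} + \left(-56\right)^{2}}\right) = 500 - 56 \left(7 + \sqrt{20449 + 3136}\right) = 500 - 56 \left(7 + \sqrt{23585}\right) = 500 - \left(392 + 56 \sqrt{23585}\right) = 108 - 56 \sqrt{23585}$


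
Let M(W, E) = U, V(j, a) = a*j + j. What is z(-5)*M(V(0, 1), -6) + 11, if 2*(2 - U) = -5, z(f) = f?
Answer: -23/2 ≈ -11.500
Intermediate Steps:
V(j, a) = j + a*j
U = 9/2 (U = 2 - ½*(-5) = 2 + 5/2 = 9/2 ≈ 4.5000)
M(W, E) = 9/2
z(-5)*M(V(0, 1), -6) + 11 = -5*9/2 + 11 = -45/2 + 11 = -23/2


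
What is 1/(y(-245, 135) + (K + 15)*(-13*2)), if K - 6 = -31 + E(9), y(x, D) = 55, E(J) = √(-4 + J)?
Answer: 63/19169 + 26*√5/95845 ≈ 0.0038931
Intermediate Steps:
K = -25 + √5 (K = 6 + (-31 + √(-4 + 9)) = 6 + (-31 + √5) = -25 + √5 ≈ -22.764)
1/(y(-245, 135) + (K + 15)*(-13*2)) = 1/(55 + ((-25 + √5) + 15)*(-13*2)) = 1/(55 + (-10 + √5)*(-26)) = 1/(55 + (260 - 26*√5)) = 1/(315 - 26*√5)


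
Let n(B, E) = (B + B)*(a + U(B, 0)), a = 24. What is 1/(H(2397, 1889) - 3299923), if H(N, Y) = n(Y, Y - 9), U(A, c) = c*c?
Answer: -1/3209251 ≈ -3.1160e-7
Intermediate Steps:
U(A, c) = c²
n(B, E) = 48*B (n(B, E) = (B + B)*(24 + 0²) = (2*B)*(24 + 0) = (2*B)*24 = 48*B)
H(N, Y) = 48*Y
1/(H(2397, 1889) - 3299923) = 1/(48*1889 - 3299923) = 1/(90672 - 3299923) = 1/(-3209251) = -1/3209251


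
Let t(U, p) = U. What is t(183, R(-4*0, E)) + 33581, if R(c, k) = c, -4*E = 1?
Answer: 33764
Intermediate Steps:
E = -¼ (E = -¼*1 = -¼ ≈ -0.25000)
t(183, R(-4*0, E)) + 33581 = 183 + 33581 = 33764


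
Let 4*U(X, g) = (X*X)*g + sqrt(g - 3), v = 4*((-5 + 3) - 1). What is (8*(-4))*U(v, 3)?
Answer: -3456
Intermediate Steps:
v = -12 (v = 4*(-2 - 1) = 4*(-3) = -12)
U(X, g) = sqrt(-3 + g)/4 + g*X**2/4 (U(X, g) = ((X*X)*g + sqrt(g - 3))/4 = (X**2*g + sqrt(-3 + g))/4 = (g*X**2 + sqrt(-3 + g))/4 = (sqrt(-3 + g) + g*X**2)/4 = sqrt(-3 + g)/4 + g*X**2/4)
(8*(-4))*U(v, 3) = (8*(-4))*(sqrt(-3 + 3)/4 + (1/4)*3*(-12)**2) = -32*(sqrt(0)/4 + (1/4)*3*144) = -32*((1/4)*0 + 108) = -32*(0 + 108) = -32*108 = -3456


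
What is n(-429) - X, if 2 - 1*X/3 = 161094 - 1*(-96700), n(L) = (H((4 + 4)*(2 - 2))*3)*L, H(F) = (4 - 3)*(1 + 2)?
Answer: 769515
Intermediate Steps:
H(F) = 3 (H(F) = 1*3 = 3)
n(L) = 9*L (n(L) = (3*3)*L = 9*L)
X = -773376 (X = 6 - 3*(161094 - 1*(-96700)) = 6 - 3*(161094 + 96700) = 6 - 3*257794 = 6 - 773382 = -773376)
n(-429) - X = 9*(-429) - 1*(-773376) = -3861 + 773376 = 769515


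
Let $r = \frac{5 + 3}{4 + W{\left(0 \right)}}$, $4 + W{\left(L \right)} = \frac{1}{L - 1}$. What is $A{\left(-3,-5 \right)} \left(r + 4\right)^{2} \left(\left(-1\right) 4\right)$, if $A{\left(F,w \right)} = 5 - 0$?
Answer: $-320$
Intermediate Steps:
$W{\left(L \right)} = -4 + \frac{1}{-1 + L}$ ($W{\left(L \right)} = -4 + \frac{1}{L - 1} = -4 + \frac{1}{-1 + L}$)
$r = -8$ ($r = \frac{5 + 3}{4 + \frac{5 - 0}{-1 + 0}} = \frac{8}{4 + \frac{5 + 0}{-1}} = \frac{8}{4 - 5} = \frac{8}{-1} = 8 \left(-1\right) = -8$)
$A{\left(F,w \right)} = 5$ ($A{\left(F,w \right)} = 5 + 0 = 5$)
$A{\left(-3,-5 \right)} \left(r + 4\right)^{2} \left(\left(-1\right) 4\right) = 5 \left(-8 + 4\right)^{2} \left(\left(-1\right) 4\right) = 5 \left(-4\right)^{2} \left(-4\right) = 5 \cdot 16 \left(-4\right) = 80 \left(-4\right) = -320$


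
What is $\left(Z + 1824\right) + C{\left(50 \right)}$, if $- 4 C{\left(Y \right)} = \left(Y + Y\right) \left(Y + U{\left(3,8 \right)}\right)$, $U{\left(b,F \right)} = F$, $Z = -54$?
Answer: $320$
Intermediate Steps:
$C{\left(Y \right)} = - \frac{Y \left(8 + Y\right)}{2}$ ($C{\left(Y \right)} = - \frac{\left(Y + Y\right) \left(Y + 8\right)}{4} = - \frac{2 Y \left(8 + Y\right)}{4} = - \frac{Y \left(8 + Y\right)}{2}$)
$\left(Z + 1824\right) + C{\left(50 \right)} = \left(-54 + 1824\right) - 25 \left(8 + 50\right) = 1770 - 25 \cdot 58 = 1770 - 1450 = 320$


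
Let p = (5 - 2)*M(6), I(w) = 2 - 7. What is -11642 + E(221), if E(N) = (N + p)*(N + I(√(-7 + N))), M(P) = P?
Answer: 39982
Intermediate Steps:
I(w) = -5
p = 18 (p = (5 - 2)*6 = 3*6 = 18)
E(N) = (-5 + N)*(18 + N) (E(N) = (N + 18)*(N - 5) = (18 + N)*(-5 + N) = (-5 + N)*(18 + N))
-11642 + E(221) = -11642 + (-90 + 221² + 13*221) = -11642 + (-90 + 48841 + 2873) = -11642 + 51624 = 39982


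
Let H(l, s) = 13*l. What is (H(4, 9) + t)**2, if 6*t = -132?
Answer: 900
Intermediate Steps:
t = -22 (t = (1/6)*(-132) = -22)
(H(4, 9) + t)**2 = (13*4 - 22)**2 = (52 - 22)**2 = 30**2 = 900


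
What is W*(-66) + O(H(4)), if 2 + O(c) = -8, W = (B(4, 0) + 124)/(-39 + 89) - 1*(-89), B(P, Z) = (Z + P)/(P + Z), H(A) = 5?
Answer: -6049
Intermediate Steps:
B(P, Z) = 1 (B(P, Z) = (P + Z)/(P + Z) = 1)
W = 183/2 (W = (1 + 124)/(-39 + 89) - 1*(-89) = 125/50 + 89 = 125*(1/50) + 89 = 5/2 + 89 = 183/2 ≈ 91.500)
O(c) = -10 (O(c) = -2 - 8 = -10)
W*(-66) + O(H(4)) = (183/2)*(-66) - 10 = -6039 - 10 = -6049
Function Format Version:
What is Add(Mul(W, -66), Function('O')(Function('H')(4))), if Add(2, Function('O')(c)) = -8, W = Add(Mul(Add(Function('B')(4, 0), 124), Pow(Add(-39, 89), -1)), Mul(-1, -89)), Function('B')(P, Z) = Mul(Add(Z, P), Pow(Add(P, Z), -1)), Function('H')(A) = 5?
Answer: -6049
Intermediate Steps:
Function('B')(P, Z) = 1 (Function('B')(P, Z) = Mul(Add(P, Z), Pow(Add(P, Z), -1)) = 1)
W = Rational(183, 2) (W = Add(Mul(Add(1, 124), Pow(Add(-39, 89), -1)), Mul(-1, -89)) = Add(Mul(125, Pow(50, -1)), 89) = Add(Mul(125, Rational(1, 50)), 89) = Add(Rational(5, 2), 89) = Rational(183, 2) ≈ 91.500)
Function('O')(c) = -10 (Function('O')(c) = Add(-2, -8) = -10)
Add(Mul(W, -66), Function('O')(Function('H')(4))) = Add(Mul(Rational(183, 2), -66), -10) = Add(-6039, -10) = -6049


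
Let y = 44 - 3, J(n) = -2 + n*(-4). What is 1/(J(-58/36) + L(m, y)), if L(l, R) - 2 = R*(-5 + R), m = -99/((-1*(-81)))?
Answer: 9/13342 ≈ 0.00067456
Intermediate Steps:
J(n) = -2 - 4*n
y = 41
m = -11/9 (m = -99/81 = -99*1/81 = -11/9 ≈ -1.2222)
L(l, R) = 2 + R*(-5 + R)
1/(J(-58/36) + L(m, y)) = 1/((-2 - (-232)/36) + (2 + 41**2 - 5*41)) = 1/((-2 - (-232)/36) + (2 + 1681 - 205)) = 1/((-2 - 4*(-29/18)) + 1478) = 1/((-2 + 58/9) + 1478) = 1/(40/9 + 1478) = 1/(13342/9) = 9/13342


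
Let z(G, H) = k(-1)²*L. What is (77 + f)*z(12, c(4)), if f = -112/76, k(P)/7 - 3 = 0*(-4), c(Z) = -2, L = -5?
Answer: -3164175/19 ≈ -1.6654e+5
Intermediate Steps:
k(P) = 21 (k(P) = 21 + 7*(0*(-4)) = 21 + 7*0 = 21 + 0 = 21)
f = -28/19 (f = -112*1/76 = -28/19 ≈ -1.4737)
z(G, H) = -2205 (z(G, H) = 21²*(-5) = 441*(-5) = -2205)
(77 + f)*z(12, c(4)) = (77 - 28/19)*(-2205) = (1435/19)*(-2205) = -3164175/19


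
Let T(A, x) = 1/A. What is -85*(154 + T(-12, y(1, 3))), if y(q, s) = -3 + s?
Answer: -156995/12 ≈ -13083.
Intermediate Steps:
-85*(154 + T(-12, y(1, 3))) = -85*(154 + 1/(-12)) = -85*(154 - 1/12) = -85*1847/12 = -156995/12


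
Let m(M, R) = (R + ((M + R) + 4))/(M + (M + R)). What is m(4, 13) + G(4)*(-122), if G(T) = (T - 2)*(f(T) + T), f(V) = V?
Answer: -40958/21 ≈ -1950.4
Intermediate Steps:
m(M, R) = (4 + M + 2*R)/(R + 2*M) (m(M, R) = (R + (4 + M + R))/(R + 2*M) = (4 + M + 2*R)/(R + 2*M))
G(T) = 2*T*(-2 + T) (G(T) = (T - 2)*(T + T) = (-2 + T)*(2*T) = 2*T*(-2 + T))
m(4, 13) + G(4)*(-122) = (4 + 4 + 2*13)/(13 + 2*4) + (2*4*(-2 + 4))*(-122) = (4 + 4 + 26)/(13 + 8) + (2*4*2)*(-122) = 34/21 + 16*(-122) = (1/21)*34 - 1952 = 34/21 - 1952 = -40958/21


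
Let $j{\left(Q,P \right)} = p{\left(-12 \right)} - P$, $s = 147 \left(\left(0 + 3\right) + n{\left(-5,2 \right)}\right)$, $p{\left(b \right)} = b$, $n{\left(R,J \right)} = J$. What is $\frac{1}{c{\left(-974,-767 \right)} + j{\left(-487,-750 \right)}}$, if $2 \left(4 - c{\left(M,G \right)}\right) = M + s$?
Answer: $\frac{2}{1723} \approx 0.0011608$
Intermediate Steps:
$s = 735$ ($s = 147 \left(\left(0 + 3\right) + 2\right) = 147 \left(3 + 2\right) = 147 \cdot 5 = 735$)
$c{\left(M,G \right)} = - \frac{727}{2} - \frac{M}{2}$ ($c{\left(M,G \right)} = 4 - \frac{M + 735}{2} = 4 - \frac{735 + M}{2} = 4 - \left(\frac{735}{2} + \frac{M}{2}\right) = - \frac{727}{2} - \frac{M}{2}$)
$j{\left(Q,P \right)} = -12 - P$
$\frac{1}{c{\left(-974,-767 \right)} + j{\left(-487,-750 \right)}} = \frac{1}{\left(- \frac{727}{2} - -487\right) - -738} = \frac{1}{\left(- \frac{727}{2} + 487\right) + \left(-12 + 750\right)} = \frac{1}{\frac{247}{2} + 738} = \frac{1}{\frac{1723}{2}} = \frac{2}{1723}$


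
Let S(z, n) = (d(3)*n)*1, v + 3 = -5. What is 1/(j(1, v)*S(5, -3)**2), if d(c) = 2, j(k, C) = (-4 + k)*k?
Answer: -1/108 ≈ -0.0092593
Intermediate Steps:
v = -8 (v = -3 - 5 = -8)
j(k, C) = k*(-4 + k)
S(z, n) = 2*n (S(z, n) = (2*n)*1 = 2*n)
1/(j(1, v)*S(5, -3)**2) = 1/((1*(-4 + 1))*(2*(-3))**2) = 1/((1*(-3))*(-6)**2) = 1/(-3*36) = 1/(-108) = -1/108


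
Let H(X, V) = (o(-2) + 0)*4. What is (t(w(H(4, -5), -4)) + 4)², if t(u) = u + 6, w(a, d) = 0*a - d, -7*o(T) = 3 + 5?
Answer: 196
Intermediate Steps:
o(T) = -8/7 (o(T) = -(3 + 5)/7 = -⅐*8 = -8/7)
H(X, V) = -32/7 (H(X, V) = (-8/7 + 0)*4 = -8/7*4 = -32/7)
w(a, d) = -d (w(a, d) = 0 - d = -d)
t(u) = 6 + u
(t(w(H(4, -5), -4)) + 4)² = ((6 - 1*(-4)) + 4)² = ((6 + 4) + 4)² = (10 + 4)² = 14² = 196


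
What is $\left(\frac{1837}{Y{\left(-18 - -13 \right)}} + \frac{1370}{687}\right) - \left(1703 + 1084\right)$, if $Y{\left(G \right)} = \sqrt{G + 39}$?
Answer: $- \frac{1913299}{687} + \frac{1837 \sqrt{34}}{34} \approx -2470.0$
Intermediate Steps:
$Y{\left(G \right)} = \sqrt{39 + G}$
$\left(\frac{1837}{Y{\left(-18 - -13 \right)}} + \frac{1370}{687}\right) - \left(1703 + 1084\right) = \left(\frac{1837}{\sqrt{39 - 5}} + \frac{1370}{687}\right) - \left(1703 + 1084\right) = \left(\frac{1837}{\sqrt{39 + \left(-18 + 13\right)}} + 1370 \cdot \frac{1}{687}\right) - 2787 = \left(\frac{1837}{\sqrt{39 - 5}} + \frac{1370}{687}\right) - 2787 = \left(\frac{1837}{\sqrt{34}} + \frac{1370}{687}\right) - 2787 = \left(1837 \frac{\sqrt{34}}{34} + \frac{1370}{687}\right) - 2787 = \left(\frac{1837 \sqrt{34}}{34} + \frac{1370}{687}\right) - 2787 = \left(\frac{1370}{687} + \frac{1837 \sqrt{34}}{34}\right) - 2787 = - \frac{1913299}{687} + \frac{1837 \sqrt{34}}{34}$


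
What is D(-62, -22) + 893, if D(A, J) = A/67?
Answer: 59769/67 ≈ 892.07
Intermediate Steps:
D(A, J) = A/67 (D(A, J) = A*(1/67) = A/67)
D(-62, -22) + 893 = (1/67)*(-62) + 893 = -62/67 + 893 = 59769/67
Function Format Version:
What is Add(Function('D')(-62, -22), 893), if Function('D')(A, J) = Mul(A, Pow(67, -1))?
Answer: Rational(59769, 67) ≈ 892.07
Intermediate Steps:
Function('D')(A, J) = Mul(Rational(1, 67), A) (Function('D')(A, J) = Mul(A, Rational(1, 67)) = Mul(Rational(1, 67), A))
Add(Function('D')(-62, -22), 893) = Add(Mul(Rational(1, 67), -62), 893) = Add(Rational(-62, 67), 893) = Rational(59769, 67)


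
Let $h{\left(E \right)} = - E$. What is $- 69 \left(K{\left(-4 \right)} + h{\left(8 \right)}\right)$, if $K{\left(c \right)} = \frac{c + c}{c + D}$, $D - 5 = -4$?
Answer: $368$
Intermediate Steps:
$D = 1$ ($D = 5 - 4 = 1$)
$K{\left(c \right)} = \frac{2 c}{1 + c}$ ($K{\left(c \right)} = \frac{c + c}{c + 1} = \frac{2 c}{1 + c}$)
$- 69 \left(K{\left(-4 \right)} + h{\left(8 \right)}\right) = - 69 \left(2 \left(-4\right) \frac{1}{1 - 4} - 8\right) = - 69 \left(2 \left(-4\right) \frac{1}{-3} - 8\right) = - 69 \left(2 \left(-4\right) \left(- \frac{1}{3}\right) - 8\right) = - 69 \left(\frac{8}{3} - 8\right) = \left(-69\right) \left(- \frac{16}{3}\right) = 368$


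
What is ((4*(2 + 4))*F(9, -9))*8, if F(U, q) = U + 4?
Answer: 2496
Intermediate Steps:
F(U, q) = 4 + U
((4*(2 + 4))*F(9, -9))*8 = ((4*(2 + 4))*(4 + 9))*8 = ((4*6)*13)*8 = (24*13)*8 = 312*8 = 2496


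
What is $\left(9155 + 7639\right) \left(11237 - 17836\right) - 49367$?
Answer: $-110872973$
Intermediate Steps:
$\left(9155 + 7639\right) \left(11237 - 17836\right) - 49367 = 16794 \left(-6599\right) - 49367 = -110823606 - 49367 = -110872973$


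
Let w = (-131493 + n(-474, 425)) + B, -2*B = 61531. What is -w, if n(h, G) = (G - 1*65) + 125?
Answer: 323547/2 ≈ 1.6177e+5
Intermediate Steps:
B = -61531/2 (B = -½*61531 = -61531/2 ≈ -30766.)
n(h, G) = 60 + G (n(h, G) = (G - 65) + 125 = (-65 + G) + 125 = 60 + G)
w = -323547/2 (w = (-131493 + (60 + 425)) - 61531/2 = (-131493 + 485) - 61531/2 = -131008 - 61531/2 = -323547/2 ≈ -1.6177e+5)
-w = -1*(-323547/2) = 323547/2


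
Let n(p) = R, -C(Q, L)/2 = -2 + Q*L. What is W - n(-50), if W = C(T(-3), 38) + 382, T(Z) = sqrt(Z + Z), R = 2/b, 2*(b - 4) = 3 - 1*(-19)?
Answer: 5788/15 - 76*I*sqrt(6) ≈ 385.87 - 186.16*I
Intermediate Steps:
b = 15 (b = 4 + (3 - 1*(-19))/2 = 4 + (3 + 19)/2 = 4 + (1/2)*22 = 4 + 11 = 15)
R = 2/15 ≈ 0.13333
T(Z) = sqrt(2)*sqrt(Z) (T(Z) = sqrt(2*Z) = sqrt(2)*sqrt(Z))
C(Q, L) = 4 - 2*L*Q (C(Q, L) = -2*(-2 + Q*L) = -2*(-2 + L*Q) = 4 - 2*L*Q)
n(p) = 2/15
W = 386 - 76*I*sqrt(6) (W = (4 - 2*38*sqrt(2)*sqrt(-3)) + 382 = (4 - 2*38*sqrt(2)*(I*sqrt(3))) + 382 = (4 - 2*38*I*sqrt(6)) + 382 = (4 - 76*I*sqrt(6)) + 382 = 386 - 76*I*sqrt(6) ≈ 386.0 - 186.16*I)
W - n(-50) = (386 - 76*I*sqrt(6)) - 1*2/15 = (386 - 76*I*sqrt(6)) - 2/15 = 5788/15 - 76*I*sqrt(6)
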